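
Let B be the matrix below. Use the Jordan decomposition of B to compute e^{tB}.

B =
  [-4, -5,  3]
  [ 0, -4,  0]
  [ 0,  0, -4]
e^{tB} =
  [exp(-4*t), -5*t*exp(-4*t), 3*t*exp(-4*t)]
  [0, exp(-4*t), 0]
  [0, 0, exp(-4*t)]

Strategy: write B = P · J · P⁻¹ where J is a Jordan canonical form, so e^{tB} = P · e^{tJ} · P⁻¹, and e^{tJ} can be computed block-by-block.

B has Jordan form
J =
  [-4,  1,  0]
  [ 0, -4,  0]
  [ 0,  0, -4]
(up to reordering of blocks).

Per-block formulas:
  For a 1×1 block at λ = -4: exp(t · [-4]) = [e^(-4t)].
  For a 2×2 Jordan block J_2(-4): exp(t · J_2(-4)) = e^(-4t)·(I + t·N), where N is the 2×2 nilpotent shift.

After assembling e^{tJ} and conjugating by P, we get:

e^{tB} =
  [exp(-4*t), -5*t*exp(-4*t), 3*t*exp(-4*t)]
  [0, exp(-4*t), 0]
  [0, 0, exp(-4*t)]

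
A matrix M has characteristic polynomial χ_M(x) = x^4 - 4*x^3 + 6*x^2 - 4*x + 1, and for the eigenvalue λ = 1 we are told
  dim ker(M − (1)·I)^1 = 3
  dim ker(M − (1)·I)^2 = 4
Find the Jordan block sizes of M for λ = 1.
Block sizes for λ = 1: [2, 1, 1]

From the dimensions of kernels of powers, the number of Jordan blocks of size at least j is d_j − d_{j−1} where d_j = dim ker(N^j) (with d_0 = 0). Computing the differences gives [3, 1].
The number of blocks of size exactly k is (#blocks of size ≥ k) − (#blocks of size ≥ k + 1), so the partition is: 2 block(s) of size 1, 1 block(s) of size 2.
In nonincreasing order the block sizes are [2, 1, 1].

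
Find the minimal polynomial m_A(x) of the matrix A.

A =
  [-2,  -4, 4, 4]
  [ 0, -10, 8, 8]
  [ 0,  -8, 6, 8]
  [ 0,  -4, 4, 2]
x^2 - 4

The characteristic polynomial is χ_A(x) = (x - 2)*(x + 2)^3, so the eigenvalues are known. The minimal polynomial is
  m_A(x) = Π_λ (x − λ)^{k_λ}
where k_λ is the size of the *largest* Jordan block for λ (equivalently, the smallest k with (A − λI)^k v = 0 for every generalised eigenvector v of λ).

  λ = -2: largest Jordan block has size 1, contributing (x + 2)
  λ = 2: largest Jordan block has size 1, contributing (x − 2)

So m_A(x) = (x - 2)*(x + 2) = x^2 - 4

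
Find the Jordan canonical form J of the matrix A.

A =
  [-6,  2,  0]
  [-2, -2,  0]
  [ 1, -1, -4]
J_2(-4) ⊕ J_1(-4)

The characteristic polynomial is
  det(x·I − A) = x^3 + 12*x^2 + 48*x + 64 = (x + 4)^3

Eigenvalues and multiplicities (the geometric multiplicity of λ is n − rank(A − λI), which equals the number of Jordan blocks for λ):
  λ = -4: algebraic multiplicity = 3, geometric multiplicity = 2

Determining the block sizes for each eigenvalue:
  λ = -4: 2 blocks summing to 3 forces exactly one block of size 2 and the rest size 1 → block sizes [2, 1]

Assembling the blocks gives a Jordan form
J =
  [-4,  1,  0]
  [ 0, -4,  0]
  [ 0,  0, -4]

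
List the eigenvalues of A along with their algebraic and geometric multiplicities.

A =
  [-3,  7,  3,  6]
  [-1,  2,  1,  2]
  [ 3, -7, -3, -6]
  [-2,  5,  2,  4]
λ = 0: alg = 4, geom = 2

Step 1 — factor the characteristic polynomial to read off the algebraic multiplicities:
  χ_A(x) = x^4

Step 2 — compute geometric multiplicities via the rank-nullity identity g(λ) = n − rank(A − λI):
  rank(A − (0)·I) = 2, so dim ker(A − (0)·I) = n − 2 = 2

Summary:
  λ = 0: algebraic multiplicity = 4, geometric multiplicity = 2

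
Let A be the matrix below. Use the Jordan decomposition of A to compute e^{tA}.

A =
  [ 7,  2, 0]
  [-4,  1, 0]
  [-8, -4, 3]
e^{tA} =
  [2*exp(5*t) - exp(3*t), exp(5*t) - exp(3*t), 0]
  [-2*exp(5*t) + 2*exp(3*t), -exp(5*t) + 2*exp(3*t), 0]
  [-4*exp(5*t) + 4*exp(3*t), -2*exp(5*t) + 2*exp(3*t), exp(3*t)]

Strategy: write A = P · J · P⁻¹ where J is a Jordan canonical form, so e^{tA} = P · e^{tJ} · P⁻¹, and e^{tJ} can be computed block-by-block.

A has Jordan form
J =
  [3, 0, 0]
  [0, 3, 0]
  [0, 0, 5]
(up to reordering of blocks).

Per-block formulas:
  For a 1×1 block at λ = 3: exp(t · [3]) = [e^(3t)].
  For a 1×1 block at λ = 5: exp(t · [5]) = [e^(5t)].

After assembling e^{tJ} and conjugating by P, we get:

e^{tA} =
  [2*exp(5*t) - exp(3*t), exp(5*t) - exp(3*t), 0]
  [-2*exp(5*t) + 2*exp(3*t), -exp(5*t) + 2*exp(3*t), 0]
  [-4*exp(5*t) + 4*exp(3*t), -2*exp(5*t) + 2*exp(3*t), exp(3*t)]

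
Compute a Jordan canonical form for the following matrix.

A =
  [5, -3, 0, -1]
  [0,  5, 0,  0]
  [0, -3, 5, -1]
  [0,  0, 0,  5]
J_2(5) ⊕ J_1(5) ⊕ J_1(5)

The characteristic polynomial is
  det(x·I − A) = x^4 - 20*x^3 + 150*x^2 - 500*x + 625 = (x - 5)^4

Eigenvalues and multiplicities (the geometric multiplicity of λ is n − rank(A − λI), which equals the number of Jordan blocks for λ):
  λ = 5: algebraic multiplicity = 4, geometric multiplicity = 3

Determining the block sizes for each eigenvalue:
  λ = 5: 3 blocks summing to 4 forces exactly one block of size 2 and the rest size 1 → block sizes [2, 1, 1]

Assembling the blocks gives a Jordan form
J =
  [5, 1, 0, 0]
  [0, 5, 0, 0]
  [0, 0, 5, 0]
  [0, 0, 0, 5]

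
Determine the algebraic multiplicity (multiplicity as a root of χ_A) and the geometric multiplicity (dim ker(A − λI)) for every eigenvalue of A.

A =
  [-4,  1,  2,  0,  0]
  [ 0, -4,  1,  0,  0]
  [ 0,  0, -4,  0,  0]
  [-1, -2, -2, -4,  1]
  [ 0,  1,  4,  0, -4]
λ = -4: alg = 5, geom = 2

Step 1 — factor the characteristic polynomial to read off the algebraic multiplicities:
  χ_A(x) = (x + 4)^5

Step 2 — compute geometric multiplicities via the rank-nullity identity g(λ) = n − rank(A − λI):
  rank(A − (-4)·I) = 3, so dim ker(A − (-4)·I) = n − 3 = 2

Summary:
  λ = -4: algebraic multiplicity = 5, geometric multiplicity = 2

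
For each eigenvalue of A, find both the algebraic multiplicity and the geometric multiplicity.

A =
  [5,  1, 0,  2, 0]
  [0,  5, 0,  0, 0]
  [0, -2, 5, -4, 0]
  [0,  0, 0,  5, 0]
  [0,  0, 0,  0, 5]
λ = 5: alg = 5, geom = 4

Step 1 — factor the characteristic polynomial to read off the algebraic multiplicities:
  χ_A(x) = (x - 5)^5

Step 2 — compute geometric multiplicities via the rank-nullity identity g(λ) = n − rank(A − λI):
  rank(A − (5)·I) = 1, so dim ker(A − (5)·I) = n − 1 = 4

Summary:
  λ = 5: algebraic multiplicity = 5, geometric multiplicity = 4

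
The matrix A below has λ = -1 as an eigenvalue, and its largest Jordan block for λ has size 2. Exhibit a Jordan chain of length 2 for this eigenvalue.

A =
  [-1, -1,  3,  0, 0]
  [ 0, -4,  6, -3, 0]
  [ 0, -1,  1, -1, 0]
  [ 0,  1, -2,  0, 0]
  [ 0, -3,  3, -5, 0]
A Jordan chain for λ = -1 of length 2:
v_1 = (5, 9, 3, -3, 3)ᵀ
v_2 = (0, 1, 2, 0, 0)ᵀ

Let N = A − (-1)·I. We want v_2 with N^2 v_2 = 0 but N^1 v_2 ≠ 0; then v_{j-1} := N · v_j for j = 2, …, 2.

Pick v_2 = (0, 1, 2, 0, 0)ᵀ.
Then v_1 = N · v_2 = (5, 9, 3, -3, 3)ᵀ.

Sanity check: (A − (-1)·I) v_1 = (0, 0, 0, 0, 0)ᵀ = 0. ✓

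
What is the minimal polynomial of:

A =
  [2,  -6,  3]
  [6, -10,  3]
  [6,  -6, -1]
x^2 + 5*x + 4

The characteristic polynomial is χ_A(x) = (x + 1)*(x + 4)^2, so the eigenvalues are known. The minimal polynomial is
  m_A(x) = Π_λ (x − λ)^{k_λ}
where k_λ is the size of the *largest* Jordan block for λ (equivalently, the smallest k with (A − λI)^k v = 0 for every generalised eigenvector v of λ).

  λ = -4: largest Jordan block has size 1, contributing (x + 4)
  λ = -1: largest Jordan block has size 1, contributing (x + 1)

So m_A(x) = (x + 1)*(x + 4) = x^2 + 5*x + 4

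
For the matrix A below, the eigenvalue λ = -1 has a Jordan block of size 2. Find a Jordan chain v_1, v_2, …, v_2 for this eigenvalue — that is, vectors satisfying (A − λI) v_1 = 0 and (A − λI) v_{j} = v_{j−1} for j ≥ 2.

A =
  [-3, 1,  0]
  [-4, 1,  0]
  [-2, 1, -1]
A Jordan chain for λ = -1 of length 2:
v_1 = (-2, -4, -2)ᵀ
v_2 = (1, 0, 0)ᵀ

Let N = A − (-1)·I. We want v_2 with N^2 v_2 = 0 but N^1 v_2 ≠ 0; then v_{j-1} := N · v_j for j = 2, …, 2.

Pick v_2 = (1, 0, 0)ᵀ.
Then v_1 = N · v_2 = (-2, -4, -2)ᵀ.

Sanity check: (A − (-1)·I) v_1 = (0, 0, 0)ᵀ = 0. ✓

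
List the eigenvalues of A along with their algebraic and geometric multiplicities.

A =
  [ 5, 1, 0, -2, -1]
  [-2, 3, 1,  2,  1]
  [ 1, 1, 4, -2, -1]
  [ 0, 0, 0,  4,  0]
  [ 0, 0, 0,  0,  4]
λ = 4: alg = 5, geom = 3

Step 1 — factor the characteristic polynomial to read off the algebraic multiplicities:
  χ_A(x) = (x - 4)^5

Step 2 — compute geometric multiplicities via the rank-nullity identity g(λ) = n − rank(A − λI):
  rank(A − (4)·I) = 2, so dim ker(A − (4)·I) = n − 2 = 3

Summary:
  λ = 4: algebraic multiplicity = 5, geometric multiplicity = 3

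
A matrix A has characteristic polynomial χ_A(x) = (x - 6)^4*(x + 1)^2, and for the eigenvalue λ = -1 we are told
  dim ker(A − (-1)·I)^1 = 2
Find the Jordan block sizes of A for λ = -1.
Block sizes for λ = -1: [1, 1]

From the dimensions of kernels of powers, the number of Jordan blocks of size at least j is d_j − d_{j−1} where d_j = dim ker(N^j) (with d_0 = 0). Computing the differences gives [2].
The number of blocks of size exactly k is (#blocks of size ≥ k) − (#blocks of size ≥ k + 1), so the partition is: 2 block(s) of size 1.
In nonincreasing order the block sizes are [1, 1].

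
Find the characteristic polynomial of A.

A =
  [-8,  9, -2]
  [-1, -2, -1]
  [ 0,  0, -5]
x^3 + 15*x^2 + 75*x + 125

Expanding det(x·I − A) (e.g. by cofactor expansion or by noting that A is similar to its Jordan form J, which has the same characteristic polynomial as A) gives
  χ_A(x) = x^3 + 15*x^2 + 75*x + 125
which factors as (x + 5)^3. The eigenvalues (with algebraic multiplicities) are λ = -5 with multiplicity 3.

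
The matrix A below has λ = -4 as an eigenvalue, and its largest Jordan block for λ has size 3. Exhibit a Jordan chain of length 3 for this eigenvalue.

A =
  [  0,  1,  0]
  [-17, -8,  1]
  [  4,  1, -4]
A Jordan chain for λ = -4 of length 3:
v_1 = (-1, 4, -1)ᵀ
v_2 = (4, -17, 4)ᵀ
v_3 = (1, 0, 0)ᵀ

Let N = A − (-4)·I. We want v_3 with N^3 v_3 = 0 but N^2 v_3 ≠ 0; then v_{j-1} := N · v_j for j = 3, …, 2.

Pick v_3 = (1, 0, 0)ᵀ.
Then v_2 = N · v_3 = (4, -17, 4)ᵀ.
Then v_1 = N · v_2 = (-1, 4, -1)ᵀ.

Sanity check: (A − (-4)·I) v_1 = (0, 0, 0)ᵀ = 0. ✓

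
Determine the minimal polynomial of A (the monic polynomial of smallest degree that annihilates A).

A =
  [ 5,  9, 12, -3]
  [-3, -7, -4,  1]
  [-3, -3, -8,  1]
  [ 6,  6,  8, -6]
x^2 + 8*x + 16

The characteristic polynomial is χ_A(x) = (x + 4)^4, so the eigenvalues are known. The minimal polynomial is
  m_A(x) = Π_λ (x − λ)^{k_λ}
where k_λ is the size of the *largest* Jordan block for λ (equivalently, the smallest k with (A − λI)^k v = 0 for every generalised eigenvector v of λ).

  λ = -4: largest Jordan block has size 2, contributing (x + 4)^2

So m_A(x) = (x + 4)^2 = x^2 + 8*x + 16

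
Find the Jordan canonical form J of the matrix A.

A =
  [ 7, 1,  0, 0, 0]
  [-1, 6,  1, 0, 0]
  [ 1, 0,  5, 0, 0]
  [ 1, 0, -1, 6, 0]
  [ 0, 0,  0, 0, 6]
J_3(6) ⊕ J_1(6) ⊕ J_1(6)

The characteristic polynomial is
  det(x·I − A) = x^5 - 30*x^4 + 360*x^3 - 2160*x^2 + 6480*x - 7776 = (x - 6)^5

Eigenvalues and multiplicities (the geometric multiplicity of λ is n − rank(A − λI), which equals the number of Jordan blocks for λ):
  λ = 6: algebraic multiplicity = 5, geometric multiplicity = 3

Determining the block sizes for each eigenvalue:
  λ = 6: with am = 5 and gm = 3, the partition is not yet determined (e.g. several partitions of 5 into 3 parts exist). Let N = A − (6)·I. Computing rank(N^1) = 2, rank(N^2) = 1, rank(N^3) = 0; the number of blocks of size ≥ j is rank(N^{j−1}) − rank(N^j), giving [3, 1, 1]. So we have 1 block(s) of size 3, 2 block(s) of size 1 → block sizes [3, 1, 1]

Assembling the blocks gives a Jordan form
J =
  [6, 1, 0, 0, 0]
  [0, 6, 1, 0, 0]
  [0, 0, 6, 0, 0]
  [0, 0, 0, 6, 0]
  [0, 0, 0, 0, 6]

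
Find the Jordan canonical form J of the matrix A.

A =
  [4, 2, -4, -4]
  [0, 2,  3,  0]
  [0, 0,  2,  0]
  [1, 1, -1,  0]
J_3(2) ⊕ J_1(2)

The characteristic polynomial is
  det(x·I − A) = x^4 - 8*x^3 + 24*x^2 - 32*x + 16 = (x - 2)^4

Eigenvalues and multiplicities (the geometric multiplicity of λ is n − rank(A − λI), which equals the number of Jordan blocks for λ):
  λ = 2: algebraic multiplicity = 4, geometric multiplicity = 2

Determining the block sizes for each eigenvalue:
  λ = 2: with am = 4 and gm = 2, the partition is not yet determined (e.g. several partitions of 4 into 2 parts exist). Let N = A − (2)·I. Computing rank(N^1) = 2, rank(N^2) = 1, rank(N^3) = 0; the number of blocks of size ≥ j is rank(N^{j−1}) − rank(N^j), giving [2, 1, 1]. So we have 1 block(s) of size 3, 1 block(s) of size 1 → block sizes [3, 1]

Assembling the blocks gives a Jordan form
J =
  [2, 1, 0, 0]
  [0, 2, 1, 0]
  [0, 0, 2, 0]
  [0, 0, 0, 2]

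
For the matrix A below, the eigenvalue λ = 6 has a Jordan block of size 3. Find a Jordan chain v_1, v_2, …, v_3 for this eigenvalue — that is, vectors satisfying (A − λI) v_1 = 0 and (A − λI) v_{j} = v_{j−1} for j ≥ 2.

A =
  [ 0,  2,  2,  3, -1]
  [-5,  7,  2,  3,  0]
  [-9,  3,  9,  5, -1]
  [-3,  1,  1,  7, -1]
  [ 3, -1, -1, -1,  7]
A Jordan chain for λ = 6 of length 3:
v_1 = (-4, -2, -6, -2, 2)ᵀ
v_2 = (-6, -5, -9, -3, 3)ᵀ
v_3 = (1, 0, 0, 0, 0)ᵀ

Let N = A − (6)·I. We want v_3 with N^3 v_3 = 0 but N^2 v_3 ≠ 0; then v_{j-1} := N · v_j for j = 3, …, 2.

Pick v_3 = (1, 0, 0, 0, 0)ᵀ.
Then v_2 = N · v_3 = (-6, -5, -9, -3, 3)ᵀ.
Then v_1 = N · v_2 = (-4, -2, -6, -2, 2)ᵀ.

Sanity check: (A − (6)·I) v_1 = (0, 0, 0, 0, 0)ᵀ = 0. ✓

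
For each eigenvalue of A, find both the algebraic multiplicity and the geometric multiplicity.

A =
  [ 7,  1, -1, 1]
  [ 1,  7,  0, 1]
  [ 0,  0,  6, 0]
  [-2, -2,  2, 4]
λ = 6: alg = 4, geom = 2

Step 1 — factor the characteristic polynomial to read off the algebraic multiplicities:
  χ_A(x) = (x - 6)^4

Step 2 — compute geometric multiplicities via the rank-nullity identity g(λ) = n − rank(A − λI):
  rank(A − (6)·I) = 2, so dim ker(A − (6)·I) = n − 2 = 2

Summary:
  λ = 6: algebraic multiplicity = 4, geometric multiplicity = 2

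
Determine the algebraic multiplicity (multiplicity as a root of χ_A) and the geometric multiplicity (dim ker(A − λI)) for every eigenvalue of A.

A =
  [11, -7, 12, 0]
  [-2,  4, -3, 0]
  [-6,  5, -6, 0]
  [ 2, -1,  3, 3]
λ = 3: alg = 4, geom = 2

Step 1 — factor the characteristic polynomial to read off the algebraic multiplicities:
  χ_A(x) = (x - 3)^4

Step 2 — compute geometric multiplicities via the rank-nullity identity g(λ) = n − rank(A − λI):
  rank(A − (3)·I) = 2, so dim ker(A − (3)·I) = n − 2 = 2

Summary:
  λ = 3: algebraic multiplicity = 4, geometric multiplicity = 2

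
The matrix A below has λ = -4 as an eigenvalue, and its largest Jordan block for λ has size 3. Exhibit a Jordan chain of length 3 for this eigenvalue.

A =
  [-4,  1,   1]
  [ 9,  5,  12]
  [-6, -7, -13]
A Jordan chain for λ = -4 of length 3:
v_1 = (3, 9, -9)ᵀ
v_2 = (0, 9, -6)ᵀ
v_3 = (1, 0, 0)ᵀ

Let N = A − (-4)·I. We want v_3 with N^3 v_3 = 0 but N^2 v_3 ≠ 0; then v_{j-1} := N · v_j for j = 3, …, 2.

Pick v_3 = (1, 0, 0)ᵀ.
Then v_2 = N · v_3 = (0, 9, -6)ᵀ.
Then v_1 = N · v_2 = (3, 9, -9)ᵀ.

Sanity check: (A − (-4)·I) v_1 = (0, 0, 0)ᵀ = 0. ✓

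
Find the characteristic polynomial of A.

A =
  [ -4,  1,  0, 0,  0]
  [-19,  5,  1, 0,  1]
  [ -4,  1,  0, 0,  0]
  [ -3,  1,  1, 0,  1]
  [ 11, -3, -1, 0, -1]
x^5

Expanding det(x·I − A) (e.g. by cofactor expansion or by noting that A is similar to its Jordan form J, which has the same characteristic polynomial as A) gives
  χ_A(x) = x^5
which factors as x^5. The eigenvalues (with algebraic multiplicities) are λ = 0 with multiplicity 5.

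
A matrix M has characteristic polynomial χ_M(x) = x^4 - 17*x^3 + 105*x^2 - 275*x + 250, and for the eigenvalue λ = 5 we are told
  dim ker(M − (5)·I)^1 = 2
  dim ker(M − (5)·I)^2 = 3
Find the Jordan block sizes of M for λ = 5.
Block sizes for λ = 5: [2, 1]

From the dimensions of kernels of powers, the number of Jordan blocks of size at least j is d_j − d_{j−1} where d_j = dim ker(N^j) (with d_0 = 0). Computing the differences gives [2, 1].
The number of blocks of size exactly k is (#blocks of size ≥ k) − (#blocks of size ≥ k + 1), so the partition is: 1 block(s) of size 1, 1 block(s) of size 2.
In nonincreasing order the block sizes are [2, 1].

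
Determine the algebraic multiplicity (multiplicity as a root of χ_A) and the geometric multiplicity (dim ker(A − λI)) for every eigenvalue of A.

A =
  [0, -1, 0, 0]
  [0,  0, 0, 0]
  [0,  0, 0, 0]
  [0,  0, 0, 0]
λ = 0: alg = 4, geom = 3

Step 1 — factor the characteristic polynomial to read off the algebraic multiplicities:
  χ_A(x) = x^4

Step 2 — compute geometric multiplicities via the rank-nullity identity g(λ) = n − rank(A − λI):
  rank(A − (0)·I) = 1, so dim ker(A − (0)·I) = n − 1 = 3

Summary:
  λ = 0: algebraic multiplicity = 4, geometric multiplicity = 3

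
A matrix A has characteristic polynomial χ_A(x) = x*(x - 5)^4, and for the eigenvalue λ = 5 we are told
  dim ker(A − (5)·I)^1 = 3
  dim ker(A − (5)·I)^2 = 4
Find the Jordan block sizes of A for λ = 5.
Block sizes for λ = 5: [2, 1, 1]

From the dimensions of kernels of powers, the number of Jordan blocks of size at least j is d_j − d_{j−1} where d_j = dim ker(N^j) (with d_0 = 0). Computing the differences gives [3, 1].
The number of blocks of size exactly k is (#blocks of size ≥ k) − (#blocks of size ≥ k + 1), so the partition is: 2 block(s) of size 1, 1 block(s) of size 2.
In nonincreasing order the block sizes are [2, 1, 1].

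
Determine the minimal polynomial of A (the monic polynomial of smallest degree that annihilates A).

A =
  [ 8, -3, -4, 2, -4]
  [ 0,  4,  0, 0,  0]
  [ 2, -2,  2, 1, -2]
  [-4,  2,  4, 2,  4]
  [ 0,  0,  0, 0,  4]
x^2 - 8*x + 16

The characteristic polynomial is χ_A(x) = (x - 4)^5, so the eigenvalues are known. The minimal polynomial is
  m_A(x) = Π_λ (x − λ)^{k_λ}
where k_λ is the size of the *largest* Jordan block for λ (equivalently, the smallest k with (A − λI)^k v = 0 for every generalised eigenvector v of λ).

  λ = 4: largest Jordan block has size 2, contributing (x − 4)^2

So m_A(x) = (x - 4)^2 = x^2 - 8*x + 16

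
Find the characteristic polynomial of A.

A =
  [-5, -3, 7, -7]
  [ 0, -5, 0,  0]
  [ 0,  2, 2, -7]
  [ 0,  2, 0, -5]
x^4 + 13*x^3 + 45*x^2 - 25*x - 250

Expanding det(x·I − A) (e.g. by cofactor expansion or by noting that A is similar to its Jordan form J, which has the same characteristic polynomial as A) gives
  χ_A(x) = x^4 + 13*x^3 + 45*x^2 - 25*x - 250
which factors as (x - 2)*(x + 5)^3. The eigenvalues (with algebraic multiplicities) are λ = -5 with multiplicity 3, λ = 2 with multiplicity 1.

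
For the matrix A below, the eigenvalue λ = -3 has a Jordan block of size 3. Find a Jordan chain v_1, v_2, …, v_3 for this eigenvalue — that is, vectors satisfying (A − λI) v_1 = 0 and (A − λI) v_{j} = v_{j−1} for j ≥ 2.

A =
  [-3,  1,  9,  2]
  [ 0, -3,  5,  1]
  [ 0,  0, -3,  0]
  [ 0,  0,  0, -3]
A Jordan chain for λ = -3 of length 3:
v_1 = (5, 0, 0, 0)ᵀ
v_2 = (9, 5, 0, 0)ᵀ
v_3 = (0, 0, 1, 0)ᵀ

Let N = A − (-3)·I. We want v_3 with N^3 v_3 = 0 but N^2 v_3 ≠ 0; then v_{j-1} := N · v_j for j = 3, …, 2.

Pick v_3 = (0, 0, 1, 0)ᵀ.
Then v_2 = N · v_3 = (9, 5, 0, 0)ᵀ.
Then v_1 = N · v_2 = (5, 0, 0, 0)ᵀ.

Sanity check: (A − (-3)·I) v_1 = (0, 0, 0, 0)ᵀ = 0. ✓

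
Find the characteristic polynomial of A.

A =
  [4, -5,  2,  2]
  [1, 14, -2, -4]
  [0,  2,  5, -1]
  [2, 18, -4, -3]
x^4 - 20*x^3 + 150*x^2 - 500*x + 625

Expanding det(x·I − A) (e.g. by cofactor expansion or by noting that A is similar to its Jordan form J, which has the same characteristic polynomial as A) gives
  χ_A(x) = x^4 - 20*x^3 + 150*x^2 - 500*x + 625
which factors as (x - 5)^4. The eigenvalues (with algebraic multiplicities) are λ = 5 with multiplicity 4.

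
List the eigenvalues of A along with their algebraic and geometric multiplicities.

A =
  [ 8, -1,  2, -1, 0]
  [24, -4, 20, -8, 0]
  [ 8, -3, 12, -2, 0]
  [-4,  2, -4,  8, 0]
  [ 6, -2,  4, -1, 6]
λ = 6: alg = 5, geom = 3

Step 1 — factor the characteristic polynomial to read off the algebraic multiplicities:
  χ_A(x) = (x - 6)^5

Step 2 — compute geometric multiplicities via the rank-nullity identity g(λ) = n − rank(A − λI):
  rank(A − (6)·I) = 2, so dim ker(A − (6)·I) = n − 2 = 3

Summary:
  λ = 6: algebraic multiplicity = 5, geometric multiplicity = 3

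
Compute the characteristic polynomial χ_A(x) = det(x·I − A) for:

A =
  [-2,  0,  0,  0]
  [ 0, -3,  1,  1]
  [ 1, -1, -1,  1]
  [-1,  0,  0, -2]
x^4 + 8*x^3 + 24*x^2 + 32*x + 16

Expanding det(x·I − A) (e.g. by cofactor expansion or by noting that A is similar to its Jordan form J, which has the same characteristic polynomial as A) gives
  χ_A(x) = x^4 + 8*x^3 + 24*x^2 + 32*x + 16
which factors as (x + 2)^4. The eigenvalues (with algebraic multiplicities) are λ = -2 with multiplicity 4.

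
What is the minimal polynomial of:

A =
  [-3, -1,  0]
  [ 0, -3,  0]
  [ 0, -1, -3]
x^2 + 6*x + 9

The characteristic polynomial is χ_A(x) = (x + 3)^3, so the eigenvalues are known. The minimal polynomial is
  m_A(x) = Π_λ (x − λ)^{k_λ}
where k_λ is the size of the *largest* Jordan block for λ (equivalently, the smallest k with (A − λI)^k v = 0 for every generalised eigenvector v of λ).

  λ = -3: largest Jordan block has size 2, contributing (x + 3)^2

So m_A(x) = (x + 3)^2 = x^2 + 6*x + 9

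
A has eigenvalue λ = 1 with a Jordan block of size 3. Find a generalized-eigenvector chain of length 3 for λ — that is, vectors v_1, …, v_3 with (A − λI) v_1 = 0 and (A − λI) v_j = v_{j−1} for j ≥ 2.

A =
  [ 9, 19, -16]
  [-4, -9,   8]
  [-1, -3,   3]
A Jordan chain for λ = 1 of length 3:
v_1 = (4, 0, 2)ᵀ
v_2 = (8, -4, -1)ᵀ
v_3 = (1, 0, 0)ᵀ

Let N = A − (1)·I. We want v_3 with N^3 v_3 = 0 but N^2 v_3 ≠ 0; then v_{j-1} := N · v_j for j = 3, …, 2.

Pick v_3 = (1, 0, 0)ᵀ.
Then v_2 = N · v_3 = (8, -4, -1)ᵀ.
Then v_1 = N · v_2 = (4, 0, 2)ᵀ.

Sanity check: (A − (1)·I) v_1 = (0, 0, 0)ᵀ = 0. ✓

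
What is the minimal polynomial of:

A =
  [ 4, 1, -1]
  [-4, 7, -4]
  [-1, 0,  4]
x^3 - 15*x^2 + 75*x - 125

The characteristic polynomial is χ_A(x) = (x - 5)^3, so the eigenvalues are known. The minimal polynomial is
  m_A(x) = Π_λ (x − λ)^{k_λ}
where k_λ is the size of the *largest* Jordan block for λ (equivalently, the smallest k with (A − λI)^k v = 0 for every generalised eigenvector v of λ).

  λ = 5: largest Jordan block has size 3, contributing (x − 5)^3

So m_A(x) = (x - 5)^3 = x^3 - 15*x^2 + 75*x - 125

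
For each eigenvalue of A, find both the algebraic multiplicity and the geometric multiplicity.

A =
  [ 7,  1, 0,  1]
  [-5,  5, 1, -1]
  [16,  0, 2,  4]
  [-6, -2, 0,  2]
λ = 4: alg = 4, geom = 2

Step 1 — factor the characteristic polynomial to read off the algebraic multiplicities:
  χ_A(x) = (x - 4)^4

Step 2 — compute geometric multiplicities via the rank-nullity identity g(λ) = n − rank(A − λI):
  rank(A − (4)·I) = 2, so dim ker(A − (4)·I) = n − 2 = 2

Summary:
  λ = 4: algebraic multiplicity = 4, geometric multiplicity = 2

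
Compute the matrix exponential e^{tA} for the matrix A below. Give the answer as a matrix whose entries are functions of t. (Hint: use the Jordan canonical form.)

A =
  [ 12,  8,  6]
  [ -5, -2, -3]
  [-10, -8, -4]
e^{tA} =
  [10*t*exp(2*t) + exp(2*t), 8*t*exp(2*t), 6*t*exp(2*t)]
  [-5*t*exp(2*t), -4*t*exp(2*t) + exp(2*t), -3*t*exp(2*t)]
  [-10*t*exp(2*t), -8*t*exp(2*t), -6*t*exp(2*t) + exp(2*t)]

Strategy: write A = P · J · P⁻¹ where J is a Jordan canonical form, so e^{tA} = P · e^{tJ} · P⁻¹, and e^{tJ} can be computed block-by-block.

A has Jordan form
J =
  [2, 1, 0]
  [0, 2, 0]
  [0, 0, 2]
(up to reordering of blocks).

Per-block formulas:
  For a 1×1 block at λ = 2: exp(t · [2]) = [e^(2t)].
  For a 2×2 Jordan block J_2(2): exp(t · J_2(2)) = e^(2t)·(I + t·N), where N is the 2×2 nilpotent shift.

After assembling e^{tJ} and conjugating by P, we get:

e^{tA} =
  [10*t*exp(2*t) + exp(2*t), 8*t*exp(2*t), 6*t*exp(2*t)]
  [-5*t*exp(2*t), -4*t*exp(2*t) + exp(2*t), -3*t*exp(2*t)]
  [-10*t*exp(2*t), -8*t*exp(2*t), -6*t*exp(2*t) + exp(2*t)]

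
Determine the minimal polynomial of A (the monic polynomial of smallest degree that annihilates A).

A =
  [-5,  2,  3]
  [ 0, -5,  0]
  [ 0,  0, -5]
x^2 + 10*x + 25

The characteristic polynomial is χ_A(x) = (x + 5)^3, so the eigenvalues are known. The minimal polynomial is
  m_A(x) = Π_λ (x − λ)^{k_λ}
where k_λ is the size of the *largest* Jordan block for λ (equivalently, the smallest k with (A − λI)^k v = 0 for every generalised eigenvector v of λ).

  λ = -5: largest Jordan block has size 2, contributing (x + 5)^2

So m_A(x) = (x + 5)^2 = x^2 + 10*x + 25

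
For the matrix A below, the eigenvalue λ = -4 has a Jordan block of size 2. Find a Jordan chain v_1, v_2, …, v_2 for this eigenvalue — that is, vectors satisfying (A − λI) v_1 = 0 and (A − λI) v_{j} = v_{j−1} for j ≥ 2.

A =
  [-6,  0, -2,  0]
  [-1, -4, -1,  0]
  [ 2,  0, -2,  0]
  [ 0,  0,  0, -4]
A Jordan chain for λ = -4 of length 2:
v_1 = (-2, -1, 2, 0)ᵀ
v_2 = (1, 0, 0, 0)ᵀ

Let N = A − (-4)·I. We want v_2 with N^2 v_2 = 0 but N^1 v_2 ≠ 0; then v_{j-1} := N · v_j for j = 2, …, 2.

Pick v_2 = (1, 0, 0, 0)ᵀ.
Then v_1 = N · v_2 = (-2, -1, 2, 0)ᵀ.

Sanity check: (A − (-4)·I) v_1 = (0, 0, 0, 0)ᵀ = 0. ✓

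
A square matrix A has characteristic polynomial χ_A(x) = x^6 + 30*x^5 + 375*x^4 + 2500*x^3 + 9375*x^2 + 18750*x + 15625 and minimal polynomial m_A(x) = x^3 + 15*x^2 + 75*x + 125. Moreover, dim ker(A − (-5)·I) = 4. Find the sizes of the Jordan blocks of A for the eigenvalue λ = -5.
Block sizes for λ = -5: [3, 1, 1, 1]

Step 1 — from the characteristic polynomial, algebraic multiplicity of λ = -5 is 6. From dim ker(A − (-5)·I) = 4, there are exactly 4 Jordan blocks for λ = -5.
Step 2 — from the minimal polynomial, the factor (x + 5)^3 tells us the largest block for λ = -5 has size 3.
Step 3 — with total size 6, 4 blocks, and largest block 3, the block sizes (in nonincreasing order) are [3, 1, 1, 1].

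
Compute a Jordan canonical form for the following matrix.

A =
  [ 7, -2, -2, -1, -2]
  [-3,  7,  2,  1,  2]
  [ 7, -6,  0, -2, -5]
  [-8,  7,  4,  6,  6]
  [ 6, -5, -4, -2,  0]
J_3(4) ⊕ J_2(4)

The characteristic polynomial is
  det(x·I − A) = x^5 - 20*x^4 + 160*x^3 - 640*x^2 + 1280*x - 1024 = (x - 4)^5

Eigenvalues and multiplicities (the geometric multiplicity of λ is n − rank(A − λI), which equals the number of Jordan blocks for λ):
  λ = 4: algebraic multiplicity = 5, geometric multiplicity = 2

Determining the block sizes for each eigenvalue:
  λ = 4: with am = 5 and gm = 2, the partition is not yet determined (e.g. several partitions of 5 into 2 parts exist). Let N = A − (4)·I. Computing rank(N^1) = 3, rank(N^2) = 1, rank(N^3) = 0; the number of blocks of size ≥ j is rank(N^{j−1}) − rank(N^j), giving [2, 2, 1]. So we have 1 block(s) of size 3, 1 block(s) of size 2 → block sizes [3, 2]

Assembling the blocks gives a Jordan form
J =
  [4, 1, 0, 0, 0]
  [0, 4, 1, 0, 0]
  [0, 0, 4, 0, 0]
  [0, 0, 0, 4, 1]
  [0, 0, 0, 0, 4]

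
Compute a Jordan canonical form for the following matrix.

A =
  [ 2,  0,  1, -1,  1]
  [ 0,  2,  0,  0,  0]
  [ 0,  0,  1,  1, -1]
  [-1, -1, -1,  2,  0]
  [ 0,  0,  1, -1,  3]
J_3(2) ⊕ J_1(2) ⊕ J_1(2)

The characteristic polynomial is
  det(x·I − A) = x^5 - 10*x^4 + 40*x^3 - 80*x^2 + 80*x - 32 = (x - 2)^5

Eigenvalues and multiplicities (the geometric multiplicity of λ is n − rank(A − λI), which equals the number of Jordan blocks for λ):
  λ = 2: algebraic multiplicity = 5, geometric multiplicity = 3

Determining the block sizes for each eigenvalue:
  λ = 2: with am = 5 and gm = 3, the partition is not yet determined (e.g. several partitions of 5 into 3 parts exist). Let N = A − (2)·I. Computing rank(N^1) = 2, rank(N^2) = 1, rank(N^3) = 0; the number of blocks of size ≥ j is rank(N^{j−1}) − rank(N^j), giving [3, 1, 1]. So we have 1 block(s) of size 3, 2 block(s) of size 1 → block sizes [3, 1, 1]

Assembling the blocks gives a Jordan form
J =
  [2, 1, 0, 0, 0]
  [0, 2, 1, 0, 0]
  [0, 0, 2, 0, 0]
  [0, 0, 0, 2, 0]
  [0, 0, 0, 0, 2]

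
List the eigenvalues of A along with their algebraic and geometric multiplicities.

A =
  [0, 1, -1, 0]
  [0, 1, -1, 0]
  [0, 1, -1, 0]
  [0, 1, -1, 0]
λ = 0: alg = 4, geom = 3

Step 1 — factor the characteristic polynomial to read off the algebraic multiplicities:
  χ_A(x) = x^4

Step 2 — compute geometric multiplicities via the rank-nullity identity g(λ) = n − rank(A − λI):
  rank(A − (0)·I) = 1, so dim ker(A − (0)·I) = n − 1 = 3

Summary:
  λ = 0: algebraic multiplicity = 4, geometric multiplicity = 3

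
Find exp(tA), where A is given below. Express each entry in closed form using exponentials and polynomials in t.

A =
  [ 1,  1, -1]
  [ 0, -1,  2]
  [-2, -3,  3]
e^{tA} =
  [t^2*exp(t) + exp(t), t^2*exp(t)/2 + t*exp(t), -t*exp(t)]
  [-2*t^2*exp(t), -t^2*exp(t) - 2*t*exp(t) + exp(t), 2*t*exp(t)]
  [-2*t^2*exp(t) - 2*t*exp(t), -t^2*exp(t) - 3*t*exp(t), 2*t*exp(t) + exp(t)]

Strategy: write A = P · J · P⁻¹ where J is a Jordan canonical form, so e^{tA} = P · e^{tJ} · P⁻¹, and e^{tJ} can be computed block-by-block.

A has Jordan form
J =
  [1, 1, 0]
  [0, 1, 1]
  [0, 0, 1]
(up to reordering of blocks).

Per-block formulas:
  For a 3×3 Jordan block J_3(1): exp(t · J_3(1)) = e^(1t)·(I + t·N + (t^2/2)·N^2), where N is the 3×3 nilpotent shift.

After assembling e^{tJ} and conjugating by P, we get:

e^{tA} =
  [t^2*exp(t) + exp(t), t^2*exp(t)/2 + t*exp(t), -t*exp(t)]
  [-2*t^2*exp(t), -t^2*exp(t) - 2*t*exp(t) + exp(t), 2*t*exp(t)]
  [-2*t^2*exp(t) - 2*t*exp(t), -t^2*exp(t) - 3*t*exp(t), 2*t*exp(t) + exp(t)]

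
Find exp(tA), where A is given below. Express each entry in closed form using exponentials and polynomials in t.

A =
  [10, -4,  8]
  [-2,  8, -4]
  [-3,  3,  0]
e^{tA} =
  [4*t*exp(6*t) + exp(6*t), -4*t*exp(6*t), 8*t*exp(6*t)]
  [-2*t*exp(6*t), 2*t*exp(6*t) + exp(6*t), -4*t*exp(6*t)]
  [-3*t*exp(6*t), 3*t*exp(6*t), -6*t*exp(6*t) + exp(6*t)]

Strategy: write A = P · J · P⁻¹ where J is a Jordan canonical form, so e^{tA} = P · e^{tJ} · P⁻¹, and e^{tJ} can be computed block-by-block.

A has Jordan form
J =
  [6, 1, 0]
  [0, 6, 0]
  [0, 0, 6]
(up to reordering of blocks).

Per-block formulas:
  For a 1×1 block at λ = 6: exp(t · [6]) = [e^(6t)].
  For a 2×2 Jordan block J_2(6): exp(t · J_2(6)) = e^(6t)·(I + t·N), where N is the 2×2 nilpotent shift.

After assembling e^{tJ} and conjugating by P, we get:

e^{tA} =
  [4*t*exp(6*t) + exp(6*t), -4*t*exp(6*t), 8*t*exp(6*t)]
  [-2*t*exp(6*t), 2*t*exp(6*t) + exp(6*t), -4*t*exp(6*t)]
  [-3*t*exp(6*t), 3*t*exp(6*t), -6*t*exp(6*t) + exp(6*t)]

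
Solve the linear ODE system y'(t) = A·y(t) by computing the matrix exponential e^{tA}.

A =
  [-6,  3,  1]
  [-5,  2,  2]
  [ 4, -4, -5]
e^{tA} =
  [-t^2*exp(-3*t) - 3*t*exp(-3*t) + exp(-3*t), t^2*exp(-3*t) + 3*t*exp(-3*t), t^2*exp(-3*t)/2 + t*exp(-3*t)]
  [-t^2*exp(-3*t) - 5*t*exp(-3*t), t^2*exp(-3*t) + 5*t*exp(-3*t) + exp(-3*t), t^2*exp(-3*t)/2 + 2*t*exp(-3*t)]
  [4*t*exp(-3*t), -4*t*exp(-3*t), -2*t*exp(-3*t) + exp(-3*t)]

Strategy: write A = P · J · P⁻¹ where J is a Jordan canonical form, so e^{tA} = P · e^{tJ} · P⁻¹, and e^{tJ} can be computed block-by-block.

A has Jordan form
J =
  [-3,  1,  0]
  [ 0, -3,  1]
  [ 0,  0, -3]
(up to reordering of blocks).

Per-block formulas:
  For a 3×3 Jordan block J_3(-3): exp(t · J_3(-3)) = e^(-3t)·(I + t·N + (t^2/2)·N^2), where N is the 3×3 nilpotent shift.

After assembling e^{tJ} and conjugating by P, we get:

e^{tA} =
  [-t^2*exp(-3*t) - 3*t*exp(-3*t) + exp(-3*t), t^2*exp(-3*t) + 3*t*exp(-3*t), t^2*exp(-3*t)/2 + t*exp(-3*t)]
  [-t^2*exp(-3*t) - 5*t*exp(-3*t), t^2*exp(-3*t) + 5*t*exp(-3*t) + exp(-3*t), t^2*exp(-3*t)/2 + 2*t*exp(-3*t)]
  [4*t*exp(-3*t), -4*t*exp(-3*t), -2*t*exp(-3*t) + exp(-3*t)]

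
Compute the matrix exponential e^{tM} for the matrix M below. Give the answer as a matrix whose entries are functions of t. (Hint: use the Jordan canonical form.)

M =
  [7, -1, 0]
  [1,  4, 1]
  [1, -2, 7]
e^{tM} =
  [t*exp(6*t) + exp(6*t), t^2*exp(6*t)/2 - t*exp(6*t), -t^2*exp(6*t)/2]
  [t*exp(6*t), t^2*exp(6*t)/2 - 2*t*exp(6*t) + exp(6*t), -t^2*exp(6*t)/2 + t*exp(6*t)]
  [t*exp(6*t), t^2*exp(6*t)/2 - 2*t*exp(6*t), -t^2*exp(6*t)/2 + t*exp(6*t) + exp(6*t)]

Strategy: write M = P · J · P⁻¹ where J is a Jordan canonical form, so e^{tM} = P · e^{tJ} · P⁻¹, and e^{tJ} can be computed block-by-block.

M has Jordan form
J =
  [6, 1, 0]
  [0, 6, 1]
  [0, 0, 6]
(up to reordering of blocks).

Per-block formulas:
  For a 3×3 Jordan block J_3(6): exp(t · J_3(6)) = e^(6t)·(I + t·N + (t^2/2)·N^2), where N is the 3×3 nilpotent shift.

After assembling e^{tJ} and conjugating by P, we get:

e^{tM} =
  [t*exp(6*t) + exp(6*t), t^2*exp(6*t)/2 - t*exp(6*t), -t^2*exp(6*t)/2]
  [t*exp(6*t), t^2*exp(6*t)/2 - 2*t*exp(6*t) + exp(6*t), -t^2*exp(6*t)/2 + t*exp(6*t)]
  [t*exp(6*t), t^2*exp(6*t)/2 - 2*t*exp(6*t), -t^2*exp(6*t)/2 + t*exp(6*t) + exp(6*t)]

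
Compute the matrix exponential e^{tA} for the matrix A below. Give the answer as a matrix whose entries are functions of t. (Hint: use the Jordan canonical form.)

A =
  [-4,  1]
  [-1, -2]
e^{tA} =
  [-t*exp(-3*t) + exp(-3*t), t*exp(-3*t)]
  [-t*exp(-3*t), t*exp(-3*t) + exp(-3*t)]

Strategy: write A = P · J · P⁻¹ where J is a Jordan canonical form, so e^{tA} = P · e^{tJ} · P⁻¹, and e^{tJ} can be computed block-by-block.

A has Jordan form
J =
  [-3,  1]
  [ 0, -3]
(up to reordering of blocks).

Per-block formulas:
  For a 2×2 Jordan block J_2(-3): exp(t · J_2(-3)) = e^(-3t)·(I + t·N), where N is the 2×2 nilpotent shift.

After assembling e^{tJ} and conjugating by P, we get:

e^{tA} =
  [-t*exp(-3*t) + exp(-3*t), t*exp(-3*t)]
  [-t*exp(-3*t), t*exp(-3*t) + exp(-3*t)]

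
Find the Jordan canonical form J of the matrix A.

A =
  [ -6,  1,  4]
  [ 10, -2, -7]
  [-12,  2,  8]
J_3(0)

The characteristic polynomial is
  det(x·I − A) = x^3

Eigenvalues and multiplicities (the geometric multiplicity of λ is n − rank(A − λI), which equals the number of Jordan blocks for λ):
  λ = 0: algebraic multiplicity = 3, geometric multiplicity = 1

Determining the block sizes for each eigenvalue:
  λ = 0: one block (gm = 1), so the single block has size am = 3 → block sizes [3]

Assembling the blocks gives a Jordan form
J =
  [0, 1, 0]
  [0, 0, 1]
  [0, 0, 0]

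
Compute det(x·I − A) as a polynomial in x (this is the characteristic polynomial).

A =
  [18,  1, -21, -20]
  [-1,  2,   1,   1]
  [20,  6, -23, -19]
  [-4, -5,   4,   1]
x^4 + 2*x^3 - 11*x^2 - 12*x + 36

Expanding det(x·I − A) (e.g. by cofactor expansion or by noting that A is similar to its Jordan form J, which has the same characteristic polynomial as A) gives
  χ_A(x) = x^4 + 2*x^3 - 11*x^2 - 12*x + 36
which factors as (x - 2)^2*(x + 3)^2. The eigenvalues (with algebraic multiplicities) are λ = -3 with multiplicity 2, λ = 2 with multiplicity 2.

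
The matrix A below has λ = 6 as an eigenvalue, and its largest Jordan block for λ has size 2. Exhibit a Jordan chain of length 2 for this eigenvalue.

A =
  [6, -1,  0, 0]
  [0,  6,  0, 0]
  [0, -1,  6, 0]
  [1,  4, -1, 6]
A Jordan chain for λ = 6 of length 2:
v_1 = (0, 0, 0, 1)ᵀ
v_2 = (1, 0, 0, 0)ᵀ

Let N = A − (6)·I. We want v_2 with N^2 v_2 = 0 but N^1 v_2 ≠ 0; then v_{j-1} := N · v_j for j = 2, …, 2.

Pick v_2 = (1, 0, 0, 0)ᵀ.
Then v_1 = N · v_2 = (0, 0, 0, 1)ᵀ.

Sanity check: (A − (6)·I) v_1 = (0, 0, 0, 0)ᵀ = 0. ✓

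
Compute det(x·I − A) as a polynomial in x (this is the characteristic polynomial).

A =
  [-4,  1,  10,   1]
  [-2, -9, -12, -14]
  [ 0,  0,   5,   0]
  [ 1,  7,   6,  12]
x^4 - 4*x^3 - 26*x^2 + 60*x + 225

Expanding det(x·I − A) (e.g. by cofactor expansion or by noting that A is similar to its Jordan form J, which has the same characteristic polynomial as A) gives
  χ_A(x) = x^4 - 4*x^3 - 26*x^2 + 60*x + 225
which factors as (x - 5)^2*(x + 3)^2. The eigenvalues (with algebraic multiplicities) are λ = -3 with multiplicity 2, λ = 5 with multiplicity 2.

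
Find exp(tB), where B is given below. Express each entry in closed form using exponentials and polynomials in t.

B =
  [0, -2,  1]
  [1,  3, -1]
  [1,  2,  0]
e^{tB} =
  [-t*exp(t) + exp(t), -2*t*exp(t), t*exp(t)]
  [t*exp(t), 2*t*exp(t) + exp(t), -t*exp(t)]
  [t*exp(t), 2*t*exp(t), -t*exp(t) + exp(t)]

Strategy: write B = P · J · P⁻¹ where J is a Jordan canonical form, so e^{tB} = P · e^{tJ} · P⁻¹, and e^{tJ} can be computed block-by-block.

B has Jordan form
J =
  [1, 1, 0]
  [0, 1, 0]
  [0, 0, 1]
(up to reordering of blocks).

Per-block formulas:
  For a 1×1 block at λ = 1: exp(t · [1]) = [e^(1t)].
  For a 2×2 Jordan block J_2(1): exp(t · J_2(1)) = e^(1t)·(I + t·N), where N is the 2×2 nilpotent shift.

After assembling e^{tJ} and conjugating by P, we get:

e^{tB} =
  [-t*exp(t) + exp(t), -2*t*exp(t), t*exp(t)]
  [t*exp(t), 2*t*exp(t) + exp(t), -t*exp(t)]
  [t*exp(t), 2*t*exp(t), -t*exp(t) + exp(t)]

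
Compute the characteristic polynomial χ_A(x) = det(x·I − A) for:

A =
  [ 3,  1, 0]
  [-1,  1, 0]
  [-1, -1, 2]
x^3 - 6*x^2 + 12*x - 8

Expanding det(x·I − A) (e.g. by cofactor expansion or by noting that A is similar to its Jordan form J, which has the same characteristic polynomial as A) gives
  χ_A(x) = x^3 - 6*x^2 + 12*x - 8
which factors as (x - 2)^3. The eigenvalues (with algebraic multiplicities) are λ = 2 with multiplicity 3.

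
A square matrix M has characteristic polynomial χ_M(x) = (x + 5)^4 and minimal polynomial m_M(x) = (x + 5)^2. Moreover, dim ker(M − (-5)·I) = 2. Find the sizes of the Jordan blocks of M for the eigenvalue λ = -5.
Block sizes for λ = -5: [2, 2]

Step 1 — from the characteristic polynomial, algebraic multiplicity of λ = -5 is 4. From dim ker(M − (-5)·I) = 2, there are exactly 2 Jordan blocks for λ = -5.
Step 2 — from the minimal polynomial, the factor (x + 5)^2 tells us the largest block for λ = -5 has size 2.
Step 3 — with total size 4, 2 blocks, and largest block 2, the block sizes (in nonincreasing order) are [2, 2].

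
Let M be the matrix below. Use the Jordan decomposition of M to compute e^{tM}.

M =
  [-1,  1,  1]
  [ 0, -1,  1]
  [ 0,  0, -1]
e^{tM} =
  [exp(-t), t*exp(-t), t^2*exp(-t)/2 + t*exp(-t)]
  [0, exp(-t), t*exp(-t)]
  [0, 0, exp(-t)]

Strategy: write M = P · J · P⁻¹ where J is a Jordan canonical form, so e^{tM} = P · e^{tJ} · P⁻¹, and e^{tJ} can be computed block-by-block.

M has Jordan form
J =
  [-1,  1,  0]
  [ 0, -1,  1]
  [ 0,  0, -1]
(up to reordering of blocks).

Per-block formulas:
  For a 3×3 Jordan block J_3(-1): exp(t · J_3(-1)) = e^(-1t)·(I + t·N + (t^2/2)·N^2), where N is the 3×3 nilpotent shift.

After assembling e^{tJ} and conjugating by P, we get:

e^{tM} =
  [exp(-t), t*exp(-t), t^2*exp(-t)/2 + t*exp(-t)]
  [0, exp(-t), t*exp(-t)]
  [0, 0, exp(-t)]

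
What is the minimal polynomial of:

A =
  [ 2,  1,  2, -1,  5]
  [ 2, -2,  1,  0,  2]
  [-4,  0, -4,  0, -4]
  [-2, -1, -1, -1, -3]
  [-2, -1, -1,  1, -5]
x^3 + 6*x^2 + 12*x + 8

The characteristic polynomial is χ_A(x) = (x + 2)^5, so the eigenvalues are known. The minimal polynomial is
  m_A(x) = Π_λ (x − λ)^{k_λ}
where k_λ is the size of the *largest* Jordan block for λ (equivalently, the smallest k with (A − λI)^k v = 0 for every generalised eigenvector v of λ).

  λ = -2: largest Jordan block has size 3, contributing (x + 2)^3

So m_A(x) = (x + 2)^3 = x^3 + 6*x^2 + 12*x + 8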